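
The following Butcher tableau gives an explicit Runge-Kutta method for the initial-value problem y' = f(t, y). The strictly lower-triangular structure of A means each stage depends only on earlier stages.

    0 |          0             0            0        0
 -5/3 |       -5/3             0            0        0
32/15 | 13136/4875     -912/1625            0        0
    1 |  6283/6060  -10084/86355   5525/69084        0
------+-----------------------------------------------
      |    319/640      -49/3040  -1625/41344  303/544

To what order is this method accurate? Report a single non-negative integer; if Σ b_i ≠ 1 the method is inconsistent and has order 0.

b = (319/640, -49/3040, -1625/41344, 303/544)
c = (0, -5/3, 32/15, 1)
Ac = (0, 0, 304/325, 332/909)
Σ b_i: 319/640·1 + (-49/3040)·1 + (-1625/41344)·1 + 303/544·1 = 1 ✓
b·c: (-49/3040)·(-5/3) + (-1625/41344)·32/15 + 303/544·1 = 1/2 ✓
b·c²: (-49/3040)·25/9 + (-1625/41344)·1024/225 + 303/544·1 = 1/3 ✓
b·Ac: (-1625/41344)·304/325 + 303/544·332/909 = 1/6 ✓
b·c³: (-49/3040)·(-125/27) + (-1625/41344)·32768/3375 + 303/544·1 = 1/4 ✓
b·(c∘Ac): (-1625/41344)·9728/4875 + 303/544·332/909 = 1/8 ✓
b·Ac²: (-1625/41344)·(-304/195) + 303/544·4/101 = 1/12 ✓
b·A²c: 303/544·68/909 = 1/24 ✓; 4 stages ⇒ order 4.

4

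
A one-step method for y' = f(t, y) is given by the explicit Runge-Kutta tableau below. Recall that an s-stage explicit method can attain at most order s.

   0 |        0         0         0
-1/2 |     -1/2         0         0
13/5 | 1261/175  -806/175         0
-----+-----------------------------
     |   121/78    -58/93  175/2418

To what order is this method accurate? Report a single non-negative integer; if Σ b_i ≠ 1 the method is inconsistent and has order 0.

3

b = (121/78, -58/93, 175/2418)
c = (0, -1/2, 13/5)
Ac = (0, 0, 403/175)
Σ b_i: 121/78·1 + (-58/93)·1 + 175/2418·1 = 1 ✓
b·c: (-58/93)·(-1/2) + 175/2418·13/5 = 1/2 ✓
b·c²: (-58/93)·1/4 + 175/2418·169/25 = 1/3 ✓
b·Ac: 175/2418·403/175 = 1/6 ✓; 3 stages ⇒ order 3.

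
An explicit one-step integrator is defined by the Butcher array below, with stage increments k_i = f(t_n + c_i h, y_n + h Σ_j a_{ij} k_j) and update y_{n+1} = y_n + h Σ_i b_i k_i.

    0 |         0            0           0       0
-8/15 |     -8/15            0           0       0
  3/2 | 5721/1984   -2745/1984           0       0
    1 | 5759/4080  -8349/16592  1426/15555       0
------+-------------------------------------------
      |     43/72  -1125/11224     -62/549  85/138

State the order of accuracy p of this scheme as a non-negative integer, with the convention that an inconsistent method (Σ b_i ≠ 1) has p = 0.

4

b = (43/72, -1125/11224, -62/549, 85/138)
c = (0, -8/15, 3/2, 1)
Ac = (0, 0, 183/248, 69/170)
Σ b_i: 43/72·1 + (-1125/11224)·1 + (-62/549)·1 + 85/138·1 = 1 ✓
b·c: (-1125/11224)·(-8/15) + (-62/549)·3/2 + 85/138·1 = 1/2 ✓
b·c²: (-1125/11224)·64/225 + (-62/549)·9/4 + 85/138·1 = 1/3 ✓
b·Ac: (-62/549)·183/248 + 85/138·69/170 = 1/6 ✓
b·c³: (-1125/11224)·(-512/3375) + (-62/549)·27/8 + 85/138·1 = 1/4 ✓
b·(c∘Ac): (-62/549)·549/496 + 85/138·69/170 = 1/8 ✓
b·Ac²: (-62/549)·(-61/155) + 85/138·161/2550 = 1/12 ✓
b·A²c: 85/138·23/340 = 1/24 ✓; 4 stages ⇒ order 4.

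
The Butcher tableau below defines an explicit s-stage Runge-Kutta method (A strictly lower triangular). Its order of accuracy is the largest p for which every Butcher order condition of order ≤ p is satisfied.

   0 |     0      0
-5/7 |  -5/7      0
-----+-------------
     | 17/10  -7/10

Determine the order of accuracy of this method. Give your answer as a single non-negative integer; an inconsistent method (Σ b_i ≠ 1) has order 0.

2

b = (17/10, -7/10)
c = (0, -5/7)
Σ b_i: 17/10·1 + (-7/10)·1 = 1 ✓
b·c: (-7/10)·(-5/7) = 1/2 ✓; 2 stages ⇒ order 2.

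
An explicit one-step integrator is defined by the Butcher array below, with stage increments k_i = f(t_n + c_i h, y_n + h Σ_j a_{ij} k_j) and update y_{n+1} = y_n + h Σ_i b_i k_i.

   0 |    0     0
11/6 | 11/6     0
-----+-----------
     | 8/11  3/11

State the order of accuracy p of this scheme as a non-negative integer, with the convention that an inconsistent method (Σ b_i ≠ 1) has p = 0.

b = (8/11, 3/11)
c = (0, 11/6)
Σ b_i: 8/11·1 + 3/11·1 = 1 ✓
b·c: 3/11·11/6 = 1/2 ✓; 2 stages ⇒ order 2.

2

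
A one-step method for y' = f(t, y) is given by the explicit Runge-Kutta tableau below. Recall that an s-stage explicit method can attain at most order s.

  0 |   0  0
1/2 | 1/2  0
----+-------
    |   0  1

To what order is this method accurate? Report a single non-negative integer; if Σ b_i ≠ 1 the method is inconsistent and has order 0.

2

b = (0, 1)
c = (0, 1/2)
Σ b_i: 1·1 = 1 ✓
b·c: 1·1/2 = 1/2 ✓; 2 stages ⇒ order 2.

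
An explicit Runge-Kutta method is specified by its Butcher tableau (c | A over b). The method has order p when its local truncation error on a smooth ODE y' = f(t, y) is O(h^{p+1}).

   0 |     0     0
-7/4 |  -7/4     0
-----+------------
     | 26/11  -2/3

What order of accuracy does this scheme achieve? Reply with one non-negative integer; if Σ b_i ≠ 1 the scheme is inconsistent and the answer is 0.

0

b = (26/11, -2/3)
c = (0, -7/4)
Σ b_i: 26/11·1 + (-2/3)·1 = 56/33 ≠ 1 ⇒ order 0.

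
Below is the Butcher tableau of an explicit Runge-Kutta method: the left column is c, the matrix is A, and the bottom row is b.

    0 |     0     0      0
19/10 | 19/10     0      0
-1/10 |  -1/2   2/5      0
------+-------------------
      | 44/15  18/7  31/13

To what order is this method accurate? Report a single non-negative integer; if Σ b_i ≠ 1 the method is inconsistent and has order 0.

0

b = (44/15, 18/7, 31/13)
c = (0, 19/10, -1/10)
Ac = (0, 0, 19/25)
Σ b_i: 44/15·1 + 18/7·1 + 31/13·1 = 10769/1365 ≠ 1 ⇒ order 0.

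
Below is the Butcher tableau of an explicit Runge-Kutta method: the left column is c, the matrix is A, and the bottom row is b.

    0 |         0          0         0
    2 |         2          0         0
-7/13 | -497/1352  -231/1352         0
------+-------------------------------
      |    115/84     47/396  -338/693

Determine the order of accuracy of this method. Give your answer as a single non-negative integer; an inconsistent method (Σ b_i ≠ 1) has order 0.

b = (115/84, 47/396, -338/693)
c = (0, 2, -7/13)
Ac = (0, 0, -231/676)
Σ b_i: 115/84·1 + 47/396·1 + (-338/693)·1 = 1 ✓
b·c: 47/396·2 + (-338/693)·(-7/13) = 1/2 ✓
b·c²: 47/396·4 + (-338/693)·49/169 = 1/3 ✓
b·Ac: (-338/693)·(-231/676) = 1/6 ✓; 3 stages ⇒ order 3.

3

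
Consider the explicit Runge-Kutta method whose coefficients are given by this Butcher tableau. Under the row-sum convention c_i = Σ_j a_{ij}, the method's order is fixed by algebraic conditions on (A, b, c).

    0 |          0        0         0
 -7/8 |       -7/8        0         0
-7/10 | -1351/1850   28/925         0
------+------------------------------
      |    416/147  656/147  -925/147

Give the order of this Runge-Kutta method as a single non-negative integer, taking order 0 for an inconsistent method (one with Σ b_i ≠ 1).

3

b = (416/147, 656/147, -925/147)
c = (0, -7/8, -7/10)
Ac = (0, 0, -49/1850)
Σ b_i: 416/147·1 + 656/147·1 + (-925/147)·1 = 1 ✓
b·c: 656/147·(-7/8) + (-925/147)·(-7/10) = 1/2 ✓
b·c²: 656/147·49/64 + (-925/147)·49/100 = 1/3 ✓
b·Ac: (-925/147)·(-49/1850) = 1/6 ✓; 3 stages ⇒ order 3.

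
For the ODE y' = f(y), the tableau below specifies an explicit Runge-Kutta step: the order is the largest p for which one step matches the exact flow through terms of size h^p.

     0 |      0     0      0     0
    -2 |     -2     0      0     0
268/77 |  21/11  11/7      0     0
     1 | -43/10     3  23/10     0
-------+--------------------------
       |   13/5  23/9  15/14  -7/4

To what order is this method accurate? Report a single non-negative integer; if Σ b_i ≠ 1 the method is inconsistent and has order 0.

0

b = (13/5, 23/9, 15/14, -7/4)
c = (0, -2, 268/77, 1)
Ac = (0, 0, -22/7, 772/385)
Σ b_i: 13/5·1 + 23/9·1 + 15/14·1 + (-7/4)·1 = 5641/1260 ≠ 1 ⇒ order 0.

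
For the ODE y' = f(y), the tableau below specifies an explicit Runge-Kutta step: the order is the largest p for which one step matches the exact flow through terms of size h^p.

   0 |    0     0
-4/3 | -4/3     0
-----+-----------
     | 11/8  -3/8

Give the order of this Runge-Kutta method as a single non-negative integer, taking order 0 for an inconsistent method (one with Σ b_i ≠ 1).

2

b = (11/8, -3/8)
c = (0, -4/3)
Σ b_i: 11/8·1 + (-3/8)·1 = 1 ✓
b·c: (-3/8)·(-4/3) = 1/2 ✓; 2 stages ⇒ order 2.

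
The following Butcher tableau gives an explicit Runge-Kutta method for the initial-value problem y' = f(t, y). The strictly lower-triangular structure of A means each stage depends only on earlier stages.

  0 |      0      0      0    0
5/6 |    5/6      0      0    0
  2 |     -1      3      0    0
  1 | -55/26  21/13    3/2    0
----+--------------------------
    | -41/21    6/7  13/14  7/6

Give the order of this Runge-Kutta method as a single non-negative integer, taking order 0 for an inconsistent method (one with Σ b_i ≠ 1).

b = (-41/21, 6/7, 13/14, 7/6)
c = (0, 5/6, 2, 1)
Ac = (0, 0, 5/2, 113/26)
Σ b_i: (-41/21)·1 + 6/7·1 + 13/14·1 + 7/6·1 = 1 ✓
b·c: 6/7·5/6 + 13/14·2 + 7/6·1 = 157/42 ≠ 1/2 ⇒ order 1.

1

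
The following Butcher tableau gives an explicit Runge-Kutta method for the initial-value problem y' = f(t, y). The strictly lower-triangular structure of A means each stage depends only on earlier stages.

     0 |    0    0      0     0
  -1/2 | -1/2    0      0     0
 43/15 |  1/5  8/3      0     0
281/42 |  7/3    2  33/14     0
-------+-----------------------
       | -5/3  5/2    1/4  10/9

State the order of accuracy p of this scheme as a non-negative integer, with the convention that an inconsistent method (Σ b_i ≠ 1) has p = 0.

b = (-5/3, 5/2, 1/4, 10/9)
c = (0, -1/2, 43/15, 281/42)
Ac = (0, 0, -4/3, 403/70)
Σ b_i: (-5/3)·1 + 5/2·1 + 1/4·1 + 10/9·1 = 79/36 ≠ 1 ⇒ order 0.

0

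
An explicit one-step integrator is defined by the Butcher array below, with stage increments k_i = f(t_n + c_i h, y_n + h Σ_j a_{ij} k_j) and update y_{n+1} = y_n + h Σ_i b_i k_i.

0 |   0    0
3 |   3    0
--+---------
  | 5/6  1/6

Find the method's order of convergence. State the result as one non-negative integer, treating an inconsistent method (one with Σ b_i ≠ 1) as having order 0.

b = (5/6, 1/6)
c = (0, 3)
Σ b_i: 5/6·1 + 1/6·1 = 1 ✓
b·c: 1/6·3 = 1/2 ✓; 2 stages ⇒ order 2.

2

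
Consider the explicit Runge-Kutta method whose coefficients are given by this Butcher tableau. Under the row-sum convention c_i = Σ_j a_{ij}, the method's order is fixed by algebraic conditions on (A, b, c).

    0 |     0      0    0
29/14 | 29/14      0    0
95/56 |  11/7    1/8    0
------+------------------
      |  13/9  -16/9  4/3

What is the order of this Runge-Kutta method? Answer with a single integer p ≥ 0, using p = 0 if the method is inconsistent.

b = (13/9, -16/9, 4/3)
c = (0, 29/14, 95/56)
Ac = (0, 0, 29/112)
Σ b_i: 13/9·1 + (-16/9)·1 + 4/3·1 = 1 ✓
b·c: (-16/9)·29/14 + 4/3·95/56 = -179/126 ≠ 1/2 ⇒ order 1.

1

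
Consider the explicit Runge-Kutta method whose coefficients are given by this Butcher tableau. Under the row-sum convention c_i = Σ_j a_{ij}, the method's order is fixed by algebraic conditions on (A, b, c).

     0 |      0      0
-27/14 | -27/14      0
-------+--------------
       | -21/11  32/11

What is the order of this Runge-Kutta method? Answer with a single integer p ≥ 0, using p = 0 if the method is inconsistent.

1

b = (-21/11, 32/11)
c = (0, -27/14)
Σ b_i: (-21/11)·1 + 32/11·1 = 1 ✓
b·c: 32/11·(-27/14) = -432/77 ≠ 1/2 ⇒ order 1.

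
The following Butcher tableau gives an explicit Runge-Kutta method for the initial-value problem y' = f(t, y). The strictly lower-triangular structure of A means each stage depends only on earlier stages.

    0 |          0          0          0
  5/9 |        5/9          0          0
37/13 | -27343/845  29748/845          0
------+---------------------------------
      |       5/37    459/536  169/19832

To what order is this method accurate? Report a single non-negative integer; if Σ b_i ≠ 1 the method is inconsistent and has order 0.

b = (5/37, 459/536, 169/19832)
c = (0, 5/9, 37/13)
Ac = (0, 0, 9916/507)
Σ b_i: 5/37·1 + 459/536·1 + 169/19832·1 = 1 ✓
b·c: 459/536·5/9 + 169/19832·37/13 = 1/2 ✓
b·c²: 459/536·25/81 + 169/19832·1369/169 = 1/3 ✓
b·Ac: 169/19832·9916/507 = 1/6 ✓; 3 stages ⇒ order 3.

3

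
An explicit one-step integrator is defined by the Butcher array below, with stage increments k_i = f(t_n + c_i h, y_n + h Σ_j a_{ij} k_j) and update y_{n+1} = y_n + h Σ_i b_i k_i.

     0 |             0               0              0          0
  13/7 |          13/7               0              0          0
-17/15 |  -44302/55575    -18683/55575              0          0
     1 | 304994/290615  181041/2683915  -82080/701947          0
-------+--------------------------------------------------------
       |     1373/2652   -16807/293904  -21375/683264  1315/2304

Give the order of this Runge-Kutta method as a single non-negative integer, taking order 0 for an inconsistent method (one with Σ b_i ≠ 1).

b = (1373/2652, -16807/293904, -21375/683264, 1315/2304)
c = (0, 13/7, -17/15, 1)
Ac = (0, 0, -2669/4275, 339/1315)
Σ b_i: 1373/2652·1 + (-16807/293904)·1 + (-21375/683264)·1 + 1315/2304·1 = 1 ✓
b·c: (-16807/293904)·13/7 + (-21375/683264)·(-17/15) + 1315/2304·1 = 1/2 ✓
b·c²: (-16807/293904)·169/49 + (-21375/683264)·289/225 + 1315/2304·1 = 1/3 ✓
b·Ac: (-21375/683264)·(-2669/4275) + 1315/2304·339/1315 = 1/6 ✓
b·c³: (-16807/293904)·2197/343 + (-21375/683264)·(-4913/3375) + 1315/2304·1 = 1/4 ✓
b·(c∘Ac): (-21375/683264)·45373/64125 + 1315/2304·339/1315 = 1/8 ✓
b·Ac²: (-21375/683264)·(-34697/29925) + 1315/2304·759/9205 = 1/12 ✓
b·A²c: 1315/2304·96/1315 = 1/24 ✓; 4 stages ⇒ order 4.

4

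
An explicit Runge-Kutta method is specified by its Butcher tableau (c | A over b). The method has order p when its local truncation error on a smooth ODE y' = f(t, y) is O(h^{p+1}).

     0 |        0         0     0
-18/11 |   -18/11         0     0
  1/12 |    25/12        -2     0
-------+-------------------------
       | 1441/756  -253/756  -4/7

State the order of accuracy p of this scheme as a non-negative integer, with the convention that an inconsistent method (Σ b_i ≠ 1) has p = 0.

b = (1441/756, -253/756, -4/7)
c = (0, -18/11, 1/12)
Ac = (0, 0, 36/11)
Σ b_i: 1441/756·1 + (-253/756)·1 + (-4/7)·1 = 1 ✓
b·c: (-253/756)·(-18/11) + (-4/7)·1/12 = 1/2 ✓
b·c²: (-253/756)·324/121 + (-4/7)·1/144 = -2495/2772 ≠ 1/3 ⇒ order 2.
b·Ac: (-4/7)·36/11 = -144/77 ≠ 1/6

2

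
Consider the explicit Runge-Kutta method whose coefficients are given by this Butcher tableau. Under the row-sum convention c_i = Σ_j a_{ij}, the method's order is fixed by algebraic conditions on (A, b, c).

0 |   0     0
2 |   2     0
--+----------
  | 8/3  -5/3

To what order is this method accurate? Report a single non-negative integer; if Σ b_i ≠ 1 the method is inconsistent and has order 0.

b = (8/3, -5/3)
c = (0, 2)
Σ b_i: 8/3·1 + (-5/3)·1 = 1 ✓
b·c: (-5/3)·2 = -10/3 ≠ 1/2 ⇒ order 1.

1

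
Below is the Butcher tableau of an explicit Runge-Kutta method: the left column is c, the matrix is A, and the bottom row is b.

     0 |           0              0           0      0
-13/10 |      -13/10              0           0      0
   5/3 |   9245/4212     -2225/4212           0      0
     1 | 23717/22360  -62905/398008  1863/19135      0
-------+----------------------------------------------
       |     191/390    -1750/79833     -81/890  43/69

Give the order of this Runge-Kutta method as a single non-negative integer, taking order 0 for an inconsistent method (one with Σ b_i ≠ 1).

b = (191/390, -1750/79833, -81/890, 43/69)
c = (0, -13/10, 5/3, 1)
Ac = (0, 0, 445/648, 253/688)
Σ b_i: 191/390·1 + (-1750/79833)·1 + (-81/890)·1 + 43/69·1 = 1 ✓
b·c: (-1750/79833)·(-13/10) + (-81/890)·5/3 + 43/69·1 = 1/2 ✓
b·c²: (-1750/79833)·169/100 + (-81/890)·25/9 + 43/69·1 = 1/3 ✓
b·Ac: (-81/890)·445/648 + 43/69·253/688 = 1/6 ✓
b·c³: (-1750/79833)·(-2197/1000) + (-81/890)·125/27 + 43/69·1 = 1/4 ✓
b·(c∘Ac): (-81/890)·2225/1944 + 43/69·253/688 = 1/8 ✓
b·Ac²: (-81/890)·(-1157/1296) + 43/69·23/6880 = 1/12 ✓
b·A²c: 43/69·23/344 = 1/24 ✓; 4 stages ⇒ order 4.

4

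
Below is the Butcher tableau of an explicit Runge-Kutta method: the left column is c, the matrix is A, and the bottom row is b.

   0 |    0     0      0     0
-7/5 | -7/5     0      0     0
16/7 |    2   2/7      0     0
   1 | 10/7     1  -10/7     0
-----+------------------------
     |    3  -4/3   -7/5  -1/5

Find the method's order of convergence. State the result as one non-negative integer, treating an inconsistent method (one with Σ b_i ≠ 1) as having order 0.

b = (3, -4/3, -7/5, -1/5)
c = (0, -7/5, 16/7, 1)
Ac = (0, 0, -2/5, -1143/245)
Σ b_i: 3·1 + (-4/3)·1 + (-7/5)·1 + (-1/5)·1 = 1/15 ≠ 1 ⇒ order 0.

0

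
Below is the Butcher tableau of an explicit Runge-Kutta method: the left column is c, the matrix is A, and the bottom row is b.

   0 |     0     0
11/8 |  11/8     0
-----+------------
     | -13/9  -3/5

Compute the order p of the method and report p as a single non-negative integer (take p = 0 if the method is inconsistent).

0

b = (-13/9, -3/5)
c = (0, 11/8)
Σ b_i: (-13/9)·1 + (-3/5)·1 = -92/45 ≠ 1 ⇒ order 0.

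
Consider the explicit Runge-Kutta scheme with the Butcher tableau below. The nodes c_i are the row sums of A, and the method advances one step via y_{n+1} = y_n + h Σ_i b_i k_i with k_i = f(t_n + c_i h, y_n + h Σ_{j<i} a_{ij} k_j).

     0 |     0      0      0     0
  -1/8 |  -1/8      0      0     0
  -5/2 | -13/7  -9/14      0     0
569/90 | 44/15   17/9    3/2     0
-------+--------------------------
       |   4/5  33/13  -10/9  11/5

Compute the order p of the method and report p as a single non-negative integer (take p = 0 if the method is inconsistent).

0

b = (4/5, 33/13, -10/9, 11/5)
c = (0, -1/8, -5/2, 569/90)
Ac = (0, 0, 9/112, -287/72)
Σ b_i: 4/5·1 + 33/13·1 + (-10/9)·1 + 11/5·1 = 518/117 ≠ 1 ⇒ order 0.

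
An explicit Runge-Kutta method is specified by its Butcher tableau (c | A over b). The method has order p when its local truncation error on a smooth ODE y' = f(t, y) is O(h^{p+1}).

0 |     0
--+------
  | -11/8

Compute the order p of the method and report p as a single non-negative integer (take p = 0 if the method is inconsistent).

0

b = (-11/8)
c = (0)
Σ b_i: (-11/8)·1 = -11/8 ≠ 1 ⇒ order 0.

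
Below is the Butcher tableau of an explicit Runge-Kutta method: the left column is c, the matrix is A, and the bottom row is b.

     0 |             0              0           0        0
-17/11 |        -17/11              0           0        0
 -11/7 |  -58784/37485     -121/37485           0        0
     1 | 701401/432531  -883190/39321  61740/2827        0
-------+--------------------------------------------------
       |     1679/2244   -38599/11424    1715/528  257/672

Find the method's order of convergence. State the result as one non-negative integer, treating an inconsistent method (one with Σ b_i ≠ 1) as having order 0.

b = (1679/2244, -38599/11424, 1715/528, 257/672)
c = (0, -17/11, -11/7, 1)
Ac = (0, 0, 11/2205, 910/2313)
Σ b_i: 1679/2244·1 + (-38599/11424)·1 + 1715/528·1 + 257/672·1 = 1 ✓
b·c: (-38599/11424)·(-17/11) + 1715/528·(-11/7) + 257/672·1 = 1/2 ✓
b·c²: (-38599/11424)·289/121 + 1715/528·121/49 + 257/672·1 = 1/3 ✓
b·Ac: 1715/528·11/2205 + 257/672·910/2313 = 1/6 ✓
b·c³: (-38599/11424)·(-4913/1331) + 1715/528·(-1331/343) + 257/672·1 = 1/4 ✓
b·(c∘Ac): 1715/528·(-121/15435) + 257/672·910/2313 = 1/8 ✓
b·Ac²: 1715/528·(-17/2205) + 257/672·7210/25443 = 1/12 ✓
b·A²c: 257/672·28/257 = 1/24 ✓; 4 stages ⇒ order 4.

4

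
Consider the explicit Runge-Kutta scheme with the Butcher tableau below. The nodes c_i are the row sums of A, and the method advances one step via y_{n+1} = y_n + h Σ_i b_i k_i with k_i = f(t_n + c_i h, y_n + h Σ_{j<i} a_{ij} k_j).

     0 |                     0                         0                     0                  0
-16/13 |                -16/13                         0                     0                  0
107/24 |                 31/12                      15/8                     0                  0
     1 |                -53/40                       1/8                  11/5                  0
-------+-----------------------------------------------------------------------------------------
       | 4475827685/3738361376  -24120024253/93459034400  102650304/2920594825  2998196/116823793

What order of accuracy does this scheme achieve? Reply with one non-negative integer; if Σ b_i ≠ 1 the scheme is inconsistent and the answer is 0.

3

b = (4475827685/3738361376, -24120024253/93459034400, 102650304/2920594825, 2998196/116823793)
c = (0, -16/13, 107/24, 1)
Ac = (0, 0, -30/13, 15061/1560)
Σ b_i: 4475827685/3738361376·1 + (-24120024253/93459034400)·1 + 102650304/2920594825·1 + 2998196/116823793·1 = 1 ✓
b·c: (-24120024253/93459034400)·(-16/13) + 102650304/2920594825·107/24 + 2998196/116823793·1 = 1/2 ✓
b·c²: (-24120024253/93459034400)·256/169 + 102650304/2920594825·11449/576 + 2998196/116823793·1 = 1/3 ✓
b·Ac: 102650304/2920594825·(-30/13) + 2998196/116823793·15061/1560 = 1/6 ✓
b·c³: (-24120024253/93459034400)·(-4096/2197) + 102650304/2920594825·1225043/13824 + 2998196/116823793·1 = 395995086659/109347070248 ≠ 1/4 ⇒ order 3.
b·(c∘Ac): 102650304/2920594825·(-535/52) + 2998196/116823793·15061/1560 = -5186416303/45561279270 ≠ 1/8
b·Ac²: 102650304/2920594825·480/169 + 2998196/116823793·21375851/486720 = 268327469903/218694140496 ≠ 1/12
b·A²c: 2998196/116823793·(-66/13) = -197880936/1518709309 ≠ 1/24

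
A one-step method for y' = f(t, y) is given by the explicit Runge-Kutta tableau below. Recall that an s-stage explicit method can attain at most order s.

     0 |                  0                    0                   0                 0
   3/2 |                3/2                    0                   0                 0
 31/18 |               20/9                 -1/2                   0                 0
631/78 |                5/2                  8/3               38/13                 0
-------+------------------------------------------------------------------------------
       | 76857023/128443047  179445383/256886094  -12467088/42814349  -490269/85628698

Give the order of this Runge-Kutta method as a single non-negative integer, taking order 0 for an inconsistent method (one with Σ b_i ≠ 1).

b = (76857023/128443047, 179445383/256886094, -12467088/42814349, -490269/85628698)
c = (0, 3/2, 31/18, 631/78)
Ac = (0, 0, -3/4, 1057/117)
Σ b_i: 76857023/128443047·1 + 179445383/256886094·1 + (-12467088/42814349)·1 + (-490269/85628698)·1 = 1 ✓
b·c: 179445383/256886094·3/2 + (-12467088/42814349)·31/18 + (-490269/85628698)·631/78 = 1/2 ✓
b·c²: 179445383/256886094·9/4 + (-12467088/42814349)·961/324 + (-490269/85628698)·398161/6084 = 1/3 ✓
b·Ac: (-12467088/42814349)·(-3/4) + (-490269/85628698)·1057/117 = 1/6 ✓
b·c³: 179445383/256886094·27/8 + (-12467088/42814349)·29791/5832 + (-490269/85628698)·251239591/474552 = -259814645849/120222691992 ≠ 1/4 ⇒ order 3.
b·(c∘Ac): (-12467088/42814349)·(-31/24) + (-490269/85628698)·666967/9126 = -65237497/1541316564 ≠ 1/8
b·Ac²: (-12467088/42814349)·(-9/8) + (-490269/85628698)·30895/2106 = 1126370147/4623949692 ≠ 1/12
b·A²c: (-490269/85628698)·(-57/26) = 2149641/171257396 ≠ 1/24

3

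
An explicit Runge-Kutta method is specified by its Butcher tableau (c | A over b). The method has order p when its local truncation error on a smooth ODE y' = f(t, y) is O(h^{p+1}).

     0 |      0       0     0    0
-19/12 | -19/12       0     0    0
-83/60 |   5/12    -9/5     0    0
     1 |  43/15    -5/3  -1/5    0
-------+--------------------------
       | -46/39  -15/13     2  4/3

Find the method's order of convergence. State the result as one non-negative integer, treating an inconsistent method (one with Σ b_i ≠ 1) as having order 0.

b = (-46/39, -15/13, 2, 4/3)
c = (0, -19/12, -83/60, 1)
Ac = (0, 0, 57/20, 656/225)
Σ b_i: (-46/39)·1 + (-15/13)·1 + 2·1 + 4/3·1 = 1 ✓
b·c: (-15/13)·(-19/12) + 2·(-83/60) + 4/3·1 = 307/780 ≠ 1/2 ⇒ order 1.

1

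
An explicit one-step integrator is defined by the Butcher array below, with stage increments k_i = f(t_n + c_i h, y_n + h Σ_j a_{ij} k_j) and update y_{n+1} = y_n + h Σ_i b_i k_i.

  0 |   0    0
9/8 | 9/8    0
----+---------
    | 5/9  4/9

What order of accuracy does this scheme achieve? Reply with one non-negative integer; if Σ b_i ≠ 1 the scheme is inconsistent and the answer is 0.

b = (5/9, 4/9)
c = (0, 9/8)
Σ b_i: 5/9·1 + 4/9·1 = 1 ✓
b·c: 4/9·9/8 = 1/2 ✓; 2 stages ⇒ order 2.

2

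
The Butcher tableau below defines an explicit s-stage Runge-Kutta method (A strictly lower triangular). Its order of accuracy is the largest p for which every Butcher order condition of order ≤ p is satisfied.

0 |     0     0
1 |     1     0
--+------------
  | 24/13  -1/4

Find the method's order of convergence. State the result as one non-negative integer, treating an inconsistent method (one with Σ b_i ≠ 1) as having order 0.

b = (24/13, -1/4)
c = (0, 1)
Σ b_i: 24/13·1 + (-1/4)·1 = 83/52 ≠ 1 ⇒ order 0.

0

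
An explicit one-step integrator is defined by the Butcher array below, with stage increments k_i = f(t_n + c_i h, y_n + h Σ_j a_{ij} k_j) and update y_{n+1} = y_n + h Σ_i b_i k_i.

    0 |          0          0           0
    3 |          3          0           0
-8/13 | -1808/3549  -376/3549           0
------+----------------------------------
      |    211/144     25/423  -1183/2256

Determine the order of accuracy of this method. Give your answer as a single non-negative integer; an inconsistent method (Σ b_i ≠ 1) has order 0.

b = (211/144, 25/423, -1183/2256)
c = (0, 3, -8/13)
Ac = (0, 0, -376/1183)
Σ b_i: 211/144·1 + 25/423·1 + (-1183/2256)·1 = 1 ✓
b·c: 25/423·3 + (-1183/2256)·(-8/13) = 1/2 ✓
b·c²: 25/423·9 + (-1183/2256)·64/169 = 1/3 ✓
b·Ac: (-1183/2256)·(-376/1183) = 1/6 ✓; 3 stages ⇒ order 3.

3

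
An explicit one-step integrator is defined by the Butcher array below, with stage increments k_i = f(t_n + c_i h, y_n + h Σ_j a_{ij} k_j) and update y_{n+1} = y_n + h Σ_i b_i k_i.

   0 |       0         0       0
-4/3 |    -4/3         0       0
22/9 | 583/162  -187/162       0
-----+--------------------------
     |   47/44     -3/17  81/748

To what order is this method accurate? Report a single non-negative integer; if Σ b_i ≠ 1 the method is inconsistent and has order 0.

3

b = (47/44, -3/17, 81/748)
c = (0, -4/3, 22/9)
Ac = (0, 0, 374/243)
Σ b_i: 47/44·1 + (-3/17)·1 + 81/748·1 = 1 ✓
b·c: (-3/17)·(-4/3) + 81/748·22/9 = 1/2 ✓
b·c²: (-3/17)·16/9 + 81/748·484/81 = 1/3 ✓
b·Ac: 81/748·374/243 = 1/6 ✓; 3 stages ⇒ order 3.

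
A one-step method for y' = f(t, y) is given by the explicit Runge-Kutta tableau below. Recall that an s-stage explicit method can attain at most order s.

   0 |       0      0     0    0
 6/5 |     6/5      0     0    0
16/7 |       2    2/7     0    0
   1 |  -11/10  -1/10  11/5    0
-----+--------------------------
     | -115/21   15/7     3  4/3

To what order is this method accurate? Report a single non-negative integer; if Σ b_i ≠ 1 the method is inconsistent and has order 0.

b = (-115/21, 15/7, 3, 4/3)
c = (0, 6/5, 16/7, 1)
Ac = (0, 0, 12/35, 859/175)
Σ b_i: (-115/21)·1 + 15/7·1 + 3·1 + 4/3·1 = 1 ✓
b·c: 15/7·6/5 + 3·16/7 + 4/3·1 = 226/21 ≠ 1/2 ⇒ order 1.

1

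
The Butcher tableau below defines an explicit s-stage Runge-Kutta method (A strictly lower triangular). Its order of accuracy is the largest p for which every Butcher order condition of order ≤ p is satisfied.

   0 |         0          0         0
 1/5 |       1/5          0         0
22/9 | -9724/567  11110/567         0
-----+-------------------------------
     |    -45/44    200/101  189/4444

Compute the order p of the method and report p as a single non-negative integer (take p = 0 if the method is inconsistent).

b = (-45/44, 200/101, 189/4444)
c = (0, 1/5, 22/9)
Ac = (0, 0, 2222/567)
Σ b_i: (-45/44)·1 + 200/101·1 + 189/4444·1 = 1 ✓
b·c: 200/101·1/5 + 189/4444·22/9 = 1/2 ✓
b·c²: 200/101·1/25 + 189/4444·484/81 = 1/3 ✓
b·Ac: 189/4444·2222/567 = 1/6 ✓; 3 stages ⇒ order 3.

3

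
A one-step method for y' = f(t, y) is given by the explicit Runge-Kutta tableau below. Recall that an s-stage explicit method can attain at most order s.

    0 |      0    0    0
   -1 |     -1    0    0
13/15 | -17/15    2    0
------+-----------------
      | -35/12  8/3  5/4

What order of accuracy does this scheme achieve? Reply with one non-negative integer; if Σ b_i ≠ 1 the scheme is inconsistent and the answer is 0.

b = (-35/12, 8/3, 5/4)
c = (0, -1, 13/15)
Ac = (0, 0, -2)
Σ b_i: (-35/12)·1 + 8/3·1 + 5/4·1 = 1 ✓
b·c: 8/3·(-1) + 5/4·13/15 = -19/12 ≠ 1/2 ⇒ order 1.

1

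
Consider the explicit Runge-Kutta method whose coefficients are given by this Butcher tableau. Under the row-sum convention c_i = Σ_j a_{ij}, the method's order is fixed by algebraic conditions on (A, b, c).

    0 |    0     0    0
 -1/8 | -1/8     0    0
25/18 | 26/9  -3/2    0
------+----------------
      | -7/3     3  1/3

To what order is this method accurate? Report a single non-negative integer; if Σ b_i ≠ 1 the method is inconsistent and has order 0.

b = (-7/3, 3, 1/3)
c = (0, -1/8, 25/18)
Ac = (0, 0, 3/16)
Σ b_i: (-7/3)·1 + 3·1 + 1/3·1 = 1 ✓
b·c: 3·(-1/8) + 1/3·25/18 = 19/216 ≠ 1/2 ⇒ order 1.

1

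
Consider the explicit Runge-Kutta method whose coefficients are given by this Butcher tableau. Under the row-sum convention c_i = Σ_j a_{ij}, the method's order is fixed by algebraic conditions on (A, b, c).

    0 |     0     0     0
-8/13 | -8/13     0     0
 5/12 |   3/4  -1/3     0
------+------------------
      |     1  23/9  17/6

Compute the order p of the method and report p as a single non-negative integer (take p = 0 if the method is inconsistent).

b = (1, 23/9, 17/6)
c = (0, -8/13, 5/12)
Ac = (0, 0, 8/39)
Σ b_i: 1·1 + 23/9·1 + 17/6·1 = 115/18 ≠ 1 ⇒ order 0.

0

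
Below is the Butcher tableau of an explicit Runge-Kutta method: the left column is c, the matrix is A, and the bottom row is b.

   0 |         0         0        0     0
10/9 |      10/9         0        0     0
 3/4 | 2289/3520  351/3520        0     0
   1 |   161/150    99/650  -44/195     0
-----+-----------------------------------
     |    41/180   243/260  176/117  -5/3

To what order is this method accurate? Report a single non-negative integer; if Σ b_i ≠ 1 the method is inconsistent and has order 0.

b = (41/180, 243/260, 176/117, -5/3)
c = (0, 10/9, 3/4, 1)
Ac = (0, 0, 39/352, 0)
Σ b_i: 41/180·1 + 243/260·1 + 176/117·1 + (-5/3)·1 = 1 ✓
b·c: 243/260·10/9 + 176/117·3/4 + (-5/3)·1 = 1/2 ✓
b·c²: 243/260·100/81 + 176/117·9/16 + (-5/3)·1 = 1/3 ✓
b·Ac: 176/117·39/352 = 1/6 ✓
b·c³: 243/260·1000/729 + 176/117·27/64 + (-5/3)·1 = 1/4 ✓
b·(c∘Ac): 176/117·117/1408 = 1/8 ✓
b·Ac²: 176/117·65/528 + (-5/3)·11/180 = 1/12 ✓
b·A²c: (-5/3)·(-1/40) = 1/24 ✓; 4 stages ⇒ order 4.

4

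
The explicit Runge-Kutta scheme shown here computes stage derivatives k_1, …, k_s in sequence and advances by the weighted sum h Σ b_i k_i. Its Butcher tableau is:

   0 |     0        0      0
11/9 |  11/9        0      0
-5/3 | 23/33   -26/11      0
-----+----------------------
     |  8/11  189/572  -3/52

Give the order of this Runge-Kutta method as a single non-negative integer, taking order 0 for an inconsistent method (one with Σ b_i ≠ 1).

b = (8/11, 189/572, -3/52)
c = (0, 11/9, -5/3)
Ac = (0, 0, -26/9)
Σ b_i: 8/11·1 + 189/572·1 + (-3/52)·1 = 1 ✓
b·c: 189/572·11/9 + (-3/52)·(-5/3) = 1/2 ✓
b·c²: 189/572·121/81 + (-3/52)·25/9 = 1/3 ✓
b·Ac: (-3/52)·(-26/9) = 1/6 ✓; 3 stages ⇒ order 3.

3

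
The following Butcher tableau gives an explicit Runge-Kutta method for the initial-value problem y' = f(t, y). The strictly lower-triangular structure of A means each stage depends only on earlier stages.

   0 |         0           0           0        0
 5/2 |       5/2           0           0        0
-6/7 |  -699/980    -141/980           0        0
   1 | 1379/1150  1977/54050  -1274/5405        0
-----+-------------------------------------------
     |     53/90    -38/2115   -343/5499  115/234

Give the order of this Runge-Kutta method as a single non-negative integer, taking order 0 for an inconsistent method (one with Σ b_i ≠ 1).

4

b = (53/90, -38/2115, -343/5499, 115/234)
c = (0, 5/2, -6/7, 1)
Ac = (0, 0, -141/392, 27/92)
Σ b_i: 53/90·1 + (-38/2115)·1 + (-343/5499)·1 + 115/234·1 = 1 ✓
b·c: (-38/2115)·5/2 + (-343/5499)·(-6/7) + 115/234·1 = 1/2 ✓
b·c²: (-38/2115)·25/4 + (-343/5499)·36/49 + 115/234·1 = 1/3 ✓
b·Ac: (-343/5499)·(-141/392) + 115/234·27/92 = 1/6 ✓
b·c³: (-38/2115)·125/8 + (-343/5499)·(-216/343) + 115/234·1 = 1/4 ✓
b·(c∘Ac): (-343/5499)·423/1372 + 115/234·27/92 = 1/8 ✓
b·Ac²: (-343/5499)·(-705/784) + 115/234·51/920 = 1/12 ✓
b·A²c: 115/234·39/460 = 1/24 ✓; 4 stages ⇒ order 4.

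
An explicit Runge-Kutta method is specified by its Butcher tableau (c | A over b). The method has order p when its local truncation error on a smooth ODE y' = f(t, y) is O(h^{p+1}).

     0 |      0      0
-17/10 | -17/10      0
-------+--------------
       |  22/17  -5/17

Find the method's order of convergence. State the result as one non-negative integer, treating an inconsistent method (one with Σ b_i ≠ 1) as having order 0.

2

b = (22/17, -5/17)
c = (0, -17/10)
Σ b_i: 22/17·1 + (-5/17)·1 = 1 ✓
b·c: (-5/17)·(-17/10) = 1/2 ✓; 2 stages ⇒ order 2.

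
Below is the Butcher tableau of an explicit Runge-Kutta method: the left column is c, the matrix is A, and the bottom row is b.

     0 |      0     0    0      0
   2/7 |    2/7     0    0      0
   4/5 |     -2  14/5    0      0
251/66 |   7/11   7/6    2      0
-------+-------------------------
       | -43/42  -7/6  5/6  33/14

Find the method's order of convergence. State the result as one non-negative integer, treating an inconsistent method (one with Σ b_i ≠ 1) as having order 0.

b = (-43/42, -7/6, 5/6, 33/14)
c = (0, 2/7, 4/5, 251/66)
Ac = (0, 0, 4/5, 29/15)
Σ b_i: (-43/42)·1 + (-7/6)·1 + 5/6·1 + 33/14·1 = 1 ✓
b·c: (-7/6)·2/7 + 5/6·4/5 + 33/14·251/66 = 781/84 ≠ 1/2 ⇒ order 1.

1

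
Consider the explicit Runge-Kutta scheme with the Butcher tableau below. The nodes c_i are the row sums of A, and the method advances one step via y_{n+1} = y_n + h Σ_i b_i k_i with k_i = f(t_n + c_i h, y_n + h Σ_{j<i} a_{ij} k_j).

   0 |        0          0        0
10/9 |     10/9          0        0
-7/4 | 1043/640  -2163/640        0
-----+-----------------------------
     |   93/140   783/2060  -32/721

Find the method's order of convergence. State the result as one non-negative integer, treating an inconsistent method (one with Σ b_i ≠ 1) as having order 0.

3

b = (93/140, 783/2060, -32/721)
c = (0, 10/9, -7/4)
Ac = (0, 0, -721/192)
Σ b_i: 93/140·1 + 783/2060·1 + (-32/721)·1 = 1 ✓
b·c: 783/2060·10/9 + (-32/721)·(-7/4) = 1/2 ✓
b·c²: 783/2060·100/81 + (-32/721)·49/16 = 1/3 ✓
b·Ac: (-32/721)·(-721/192) = 1/6 ✓; 3 stages ⇒ order 3.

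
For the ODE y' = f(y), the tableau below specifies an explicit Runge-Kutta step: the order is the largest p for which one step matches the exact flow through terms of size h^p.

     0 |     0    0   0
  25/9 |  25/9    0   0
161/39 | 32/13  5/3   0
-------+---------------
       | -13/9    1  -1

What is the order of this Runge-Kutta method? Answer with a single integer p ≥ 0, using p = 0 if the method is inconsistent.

0

b = (-13/9, 1, -1)
c = (0, 25/9, 161/39)
Ac = (0, 0, 125/27)
Σ b_i: (-13/9)·1 + 1·1 + (-1)·1 = -13/9 ≠ 1 ⇒ order 0.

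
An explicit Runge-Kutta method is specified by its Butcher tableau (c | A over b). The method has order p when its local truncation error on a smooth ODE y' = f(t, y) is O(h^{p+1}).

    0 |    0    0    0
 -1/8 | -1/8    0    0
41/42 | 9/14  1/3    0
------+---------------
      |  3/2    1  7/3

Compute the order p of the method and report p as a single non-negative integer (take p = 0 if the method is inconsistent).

b = (3/2, 1, 7/3)
c = (0, -1/8, 41/42)
Ac = (0, 0, -1/24)
Σ b_i: 3/2·1 + 1·1 + 7/3·1 = 29/6 ≠ 1 ⇒ order 0.

0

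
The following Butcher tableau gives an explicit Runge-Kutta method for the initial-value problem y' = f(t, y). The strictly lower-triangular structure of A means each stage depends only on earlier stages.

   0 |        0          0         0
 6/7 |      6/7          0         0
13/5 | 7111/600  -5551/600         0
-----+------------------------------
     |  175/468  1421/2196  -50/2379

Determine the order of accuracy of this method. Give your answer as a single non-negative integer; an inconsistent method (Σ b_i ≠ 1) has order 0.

3

b = (175/468, 1421/2196, -50/2379)
c = (0, 6/7, 13/5)
Ac = (0, 0, -793/100)
Σ b_i: 175/468·1 + 1421/2196·1 + (-50/2379)·1 = 1 ✓
b·c: 1421/2196·6/7 + (-50/2379)·13/5 = 1/2 ✓
b·c²: 1421/2196·36/49 + (-50/2379)·169/25 = 1/3 ✓
b·Ac: (-50/2379)·(-793/100) = 1/6 ✓; 3 stages ⇒ order 3.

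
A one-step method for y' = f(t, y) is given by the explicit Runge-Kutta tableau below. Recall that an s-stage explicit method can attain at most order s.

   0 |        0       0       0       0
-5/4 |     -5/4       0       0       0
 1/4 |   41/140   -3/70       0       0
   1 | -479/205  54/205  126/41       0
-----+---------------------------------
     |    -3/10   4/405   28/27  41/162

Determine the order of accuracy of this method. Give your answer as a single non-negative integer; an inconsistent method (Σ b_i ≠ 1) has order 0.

b = (-3/10, 4/405, 28/27, 41/162)
c = (0, -5/4, 1/4, 1)
Ac = (0, 0, 3/56, 18/41)
Σ b_i: (-3/10)·1 + 4/405·1 + 28/27·1 + 41/162·1 = 1 ✓
b·c: 4/405·(-5/4) + 28/27·1/4 + 41/162·1 = 1/2 ✓
b·c²: 4/405·25/16 + 28/27·1/16 + 41/162·1 = 1/3 ✓
b·Ac: 28/27·3/56 + 41/162·18/41 = 1/6 ✓
b·c³: 4/405·(-125/64) + 28/27·1/64 + 41/162·1 = 1/4 ✓
b·(c∘Ac): 28/27·3/224 + 41/162·18/41 = 1/8 ✓
b·Ac²: 28/27·(-15/224) + 41/162·99/164 = 1/12 ✓
b·A²c: 41/162·27/164 = 1/24 ✓; 4 stages ⇒ order 4.

4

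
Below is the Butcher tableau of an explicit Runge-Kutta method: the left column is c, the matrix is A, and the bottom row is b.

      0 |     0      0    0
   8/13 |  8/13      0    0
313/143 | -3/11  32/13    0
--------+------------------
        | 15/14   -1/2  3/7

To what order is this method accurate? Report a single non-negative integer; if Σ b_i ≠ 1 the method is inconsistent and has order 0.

1

b = (15/14, -1/2, 3/7)
c = (0, 8/13, 313/143)
Ac = (0, 0, 256/169)
Σ b_i: 15/14·1 + (-1/2)·1 + 3/7·1 = 1 ✓
b·c: (-1/2)·8/13 + 3/7·313/143 = 631/1001 ≠ 1/2 ⇒ order 1.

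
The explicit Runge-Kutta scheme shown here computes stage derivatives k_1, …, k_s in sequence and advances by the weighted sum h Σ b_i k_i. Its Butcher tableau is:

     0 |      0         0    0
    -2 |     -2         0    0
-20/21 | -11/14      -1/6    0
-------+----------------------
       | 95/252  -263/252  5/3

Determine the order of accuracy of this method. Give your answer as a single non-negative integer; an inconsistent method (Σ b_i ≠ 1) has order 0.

b = (95/252, -263/252, 5/3)
c = (0, -2, -20/21)
Ac = (0, 0, 1/3)
Σ b_i: 95/252·1 + (-263/252)·1 + 5/3·1 = 1 ✓
b·c: (-263/252)·(-2) + 5/3·(-20/21) = 1/2 ✓
b·c²: (-263/252)·4 + 5/3·400/441 = -3523/1323 ≠ 1/3 ⇒ order 2.
b·Ac: 5/3·1/3 = 5/9 ≠ 1/6

2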